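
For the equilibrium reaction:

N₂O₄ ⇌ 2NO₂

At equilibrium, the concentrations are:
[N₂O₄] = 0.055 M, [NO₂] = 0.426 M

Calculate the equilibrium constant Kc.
K_c = 3.2996

Kc = ([NO₂]^2) / ([N₂O₄])
   = ((0.426)^2) / ((0.055))
   = 0.18148 / 0.055 = 3.2996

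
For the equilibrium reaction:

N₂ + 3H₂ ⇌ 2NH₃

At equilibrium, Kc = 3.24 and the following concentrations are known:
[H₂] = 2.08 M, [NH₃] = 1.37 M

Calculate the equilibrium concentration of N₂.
[N₂] = 0.0644 M

Kc = ([NH₃]^2) / ([N₂] × [H₂]^3) = 3.24
[N₂]^1 = (product terms)/(Kc · other reactant terms) = 1.8769 / (3.24 · 8.9989) = 0.064373
[N₂] = 0.0644 M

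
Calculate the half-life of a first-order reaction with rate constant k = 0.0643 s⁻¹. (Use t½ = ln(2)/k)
10.78 s

t½ = ln(2)/k = 0.6931/0.0643 = 10.78 s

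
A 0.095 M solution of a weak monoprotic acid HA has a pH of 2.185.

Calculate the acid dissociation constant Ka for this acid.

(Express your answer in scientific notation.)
K_a = 4.82e-04

[H⁺] = 10^(−pH) = 10^(−2.185) = 6.531e-03 M. For HA ⇌ H⁺ + A⁻, Ka = x²/(C − x) = (6.531e-03)²/(0.095 − 6.531e-03) = 4.82e-04.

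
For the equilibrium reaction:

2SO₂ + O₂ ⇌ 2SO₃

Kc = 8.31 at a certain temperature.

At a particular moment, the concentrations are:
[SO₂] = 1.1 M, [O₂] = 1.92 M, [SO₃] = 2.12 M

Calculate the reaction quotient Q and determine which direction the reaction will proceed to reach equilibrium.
Q = 1.935, Q < K, reaction proceeds forward (toward products)

Q = ([SO₃]^2) / ([SO₂]^2 × [O₂])
  = ((2.12)^2) / ((1.1)^2·(1.92)) = 4.4944/2.3232 = 1.935
Since Q = 1.935 < Kc = 8.31, the reaction proceeds forward (toward products) to reach equilibrium.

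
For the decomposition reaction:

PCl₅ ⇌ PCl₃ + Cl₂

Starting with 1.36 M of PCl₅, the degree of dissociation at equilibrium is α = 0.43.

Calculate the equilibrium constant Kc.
K_c = 0.4412

x = α·[A]₀ = 0.43 × 1.36 = 0.5848 M dissociated.
At eq: [PCl₅] = 1.36 − 0.5848 = 0.7752 M; [PCl₃] = [Cl₂] = x = 0.5848 M.
Kc = [PCl₃][Cl₂]/[PCl₅] = (0.5848)²/0.7752 = 0.4412.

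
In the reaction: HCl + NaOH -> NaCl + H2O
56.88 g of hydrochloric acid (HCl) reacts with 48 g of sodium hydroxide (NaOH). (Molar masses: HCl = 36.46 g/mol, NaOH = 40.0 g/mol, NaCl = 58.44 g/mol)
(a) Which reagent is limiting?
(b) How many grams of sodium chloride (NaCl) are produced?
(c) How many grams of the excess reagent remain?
(a) NaOH, (b) 70.13 g, (c) 13.13 g

Moles of HCl = 56.88 g ÷ 36.46 g/mol = 1.56007 mol
Moles of NaOH = 48 g ÷ 40.0 g/mol = 1.2 mol
Moles ÷ coefficient: HCl: 1.56007/1 = 1.56, NaOH: 1.2/1 = 1.2
(a) NaOH has the smaller value, so NaOH is the limiting reagent.
(b) Moles of NaCl = 1.2 mol NaOH × (1/1) = 1.2 mol; mass = 1.2 mol × 58.44 g/mol = 70.13 g
(c) HCl consumed = 1.2 × (1/1) = 1.2 mol; remaining = 1.56007 − 1.2 = 0.360066 mol; mass = 0.360066 mol × 36.46 g/mol = 13.13 g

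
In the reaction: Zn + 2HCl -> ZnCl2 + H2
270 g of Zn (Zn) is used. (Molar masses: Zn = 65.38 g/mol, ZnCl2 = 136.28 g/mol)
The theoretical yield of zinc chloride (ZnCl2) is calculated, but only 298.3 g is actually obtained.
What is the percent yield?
Moles of Zn = 270 g ÷ 65.38 g/mol = 4.1297 mol
Mole ratio: 1 mol ZnCl2 / 1 mol Zn
Moles of ZnCl2 = 4.1297 × (1/1) = 4.1297 mol
Theoretical yield = 4.1297 mol × 136.28 g/mol = 562.8 g
Actual yield = 298.3 g
Percent yield = (298.3 / 562.8) × 100% = 53.0%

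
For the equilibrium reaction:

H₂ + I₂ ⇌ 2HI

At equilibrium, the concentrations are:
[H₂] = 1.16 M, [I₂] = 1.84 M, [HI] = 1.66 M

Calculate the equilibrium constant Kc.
K_c = 1.2910

Kc = ([HI]^2) / ([H₂] × [I₂])
   = ((1.66)^2) / ((1.16)·(1.84))
   = 2.7556 / 2.1344 = 1.2910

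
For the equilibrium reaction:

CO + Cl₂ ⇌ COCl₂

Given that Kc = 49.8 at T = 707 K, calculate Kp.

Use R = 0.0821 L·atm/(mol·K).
K_p = 0.8580

Δn = (moles gaseous products) − (moles gaseous reactants) = -1
T = 707 K; RT = 0.0821 × 707 = 58.0447
Kp = Kc·(RT)^Δn = 49.8 × (58.0447)^-1 = 49.8 × 0.0172281 = 0.8580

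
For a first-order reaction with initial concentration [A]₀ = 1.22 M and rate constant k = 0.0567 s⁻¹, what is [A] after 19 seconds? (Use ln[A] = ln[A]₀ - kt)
0.4154 M

ln[A] = ln[A]₀ - k·t = ln(1.22) - (0.0567)·(19) = 0.1989 - 1.0773 = -0.8784
[A] = e^(-0.8784) = 0.4154 M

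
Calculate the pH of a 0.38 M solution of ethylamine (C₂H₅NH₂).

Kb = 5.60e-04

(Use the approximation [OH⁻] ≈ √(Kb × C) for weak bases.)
pH = 12.16

[OH⁻] = √(Kb × C) = √(5.60e-04 × 0.38) = 1.4588e-02. pOH = 1.84, pH = 14 - pOH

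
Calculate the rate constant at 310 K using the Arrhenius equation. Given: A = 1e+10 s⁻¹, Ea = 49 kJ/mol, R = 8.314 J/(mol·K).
5.54e+01 s⁻¹

k = A·exp(-Ea/(R·T)) = 1e+10·exp(-49000/(8.314·310)) = 1e+10·exp(-19.0118) = 1e+10·5.5368e-09 = 5.54e+01 s⁻¹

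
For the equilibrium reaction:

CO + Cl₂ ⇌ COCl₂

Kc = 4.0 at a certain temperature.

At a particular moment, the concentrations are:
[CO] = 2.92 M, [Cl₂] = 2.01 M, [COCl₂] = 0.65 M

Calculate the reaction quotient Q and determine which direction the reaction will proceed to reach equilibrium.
Q = 0.111, Q < K, reaction proceeds forward (toward products)

Q = ([COCl₂]) / ([CO] × [Cl₂])
  = ((0.65)) / ((2.92)·(2.01)) = 0.65/5.8692 = 0.1107
Since Q = 0.1107 < Kc = 4.0, the reaction proceeds forward (toward products) to reach equilibrium.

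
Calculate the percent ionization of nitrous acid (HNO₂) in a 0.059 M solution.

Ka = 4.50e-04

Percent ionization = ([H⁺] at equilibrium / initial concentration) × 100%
Percent ionization = 8.36%

Let x = [H⁺]. Ka = x²/(C - x) ⇒ x² + (4.50e-04)x - (4.50e-04)(0.059) = 0. x = 4.9326e-03. Percent = (4.9326e-03/0.059) × 100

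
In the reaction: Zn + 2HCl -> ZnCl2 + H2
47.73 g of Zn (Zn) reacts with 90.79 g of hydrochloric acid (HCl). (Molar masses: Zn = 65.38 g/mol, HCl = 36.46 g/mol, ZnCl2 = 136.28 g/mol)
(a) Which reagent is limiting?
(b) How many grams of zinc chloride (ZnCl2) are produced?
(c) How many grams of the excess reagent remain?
(a) Zn, (b) 99.49 g, (c) 37.56 g

Moles of Zn = 47.73 g ÷ 65.38 g/mol = 0.73004 mol
Moles of HCl = 90.79 g ÷ 36.46 g/mol = 2.49013 mol
Moles ÷ coefficient: Zn: 0.73004/1 = 0.73, HCl: 2.49013/2 = 1.245
(a) Zn has the smaller value, so Zn is the limiting reagent.
(b) Moles of ZnCl2 = 0.73004 mol Zn × (1/1) = 0.73004 mol; mass = 0.73004 mol × 136.28 g/mol = 99.49 g
(c) HCl consumed = 0.73004 × (2/1) = 1.46008 mol; remaining = 2.49013 − 1.46008 = 1.03005 mol; mass = 1.03005 mol × 36.46 g/mol = 37.56 g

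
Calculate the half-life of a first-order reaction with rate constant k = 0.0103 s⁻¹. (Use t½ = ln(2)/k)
67.30 s

t½ = ln(2)/k = 0.6931/0.0103 = 67.30 s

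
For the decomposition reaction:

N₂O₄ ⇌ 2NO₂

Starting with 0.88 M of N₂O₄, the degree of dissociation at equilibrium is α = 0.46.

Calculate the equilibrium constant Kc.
K_c = 1.3793

x = α·[A]₀ = 0.46 × 0.88 = 0.4048 M dissociated.
At eq: [N₂O₄] = 0.88 − 0.4048 = 0.4752 M; [NO₂] = 2x = 0.8096 M.
Kc = [NO₂]²/[N₂O₄] = (0.8096)²/0.4752 = 1.379.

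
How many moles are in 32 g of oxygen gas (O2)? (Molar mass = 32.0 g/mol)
Moles = 32 g ÷ 32.0 g/mol = 1 mol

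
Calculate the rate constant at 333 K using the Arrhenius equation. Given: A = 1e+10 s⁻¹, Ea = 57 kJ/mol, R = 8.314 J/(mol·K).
1.14e+01 s⁻¹

k = A·exp(-Ea/(R·T)) = 1e+10·exp(-57000/(8.314·333)) = 1e+10·exp(-20.5883) = 1e+10·1.1445e-09 = 1.14e+01 s⁻¹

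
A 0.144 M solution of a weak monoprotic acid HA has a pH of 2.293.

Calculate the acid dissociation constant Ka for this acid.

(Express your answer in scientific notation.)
K_a = 1.87e-04

[H⁺] = 10^(−pH) = 10^(−2.293) = 5.093e-03 M. For HA ⇌ H⁺ + A⁻, Ka = x²/(C − x) = (5.093e-03)²/(0.144 − 5.093e-03) = 1.87e-04.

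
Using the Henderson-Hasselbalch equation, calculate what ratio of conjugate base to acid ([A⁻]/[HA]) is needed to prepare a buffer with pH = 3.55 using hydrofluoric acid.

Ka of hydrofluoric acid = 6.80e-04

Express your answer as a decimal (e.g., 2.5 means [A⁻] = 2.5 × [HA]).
[A⁻]/[HA] = 2.413

pKa = −log(6.80e-04) = 3.1675. pH = pKa + log([A⁻]/[HA]). 3.55 = 3.1675 + log(ratio). log(ratio) = 3.55 − 3.1675 = 0.3825. ratio = 10^(0.3825) = 2.413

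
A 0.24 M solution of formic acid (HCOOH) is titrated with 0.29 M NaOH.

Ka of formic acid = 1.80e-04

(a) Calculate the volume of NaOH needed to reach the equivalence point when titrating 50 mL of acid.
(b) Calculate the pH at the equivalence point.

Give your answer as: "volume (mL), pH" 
V = 41.4 mL, pH = 8.43

(a) At equivalence: moles acid = moles base.
moles acid = 0.24 × 0.05 = 0.012 mol; V_NaOH = 0.012/0.29 = 0.04138 L = 41.4 mL.
(b) At equivalence, all acid → conjugate base A⁻ at [A⁻] = 0.012/0.09138 = 0.1313 M.
Kb = Kw/Ka = 1.0e-14/1.80e-04 = 5.556e-11; [OH⁻] = √(Kb·[A⁻]) = 2.701e-06; pOH = 5.57; pH = 14 − pOH = 8.43.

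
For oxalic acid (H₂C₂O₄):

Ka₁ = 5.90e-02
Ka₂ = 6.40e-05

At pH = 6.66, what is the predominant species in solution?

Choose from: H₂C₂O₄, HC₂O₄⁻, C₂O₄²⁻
C₂O₄²⁻

pKa1 = 1.23, pKa2 = 4.19. Each pKa is the crossover between adjacent species; pH = 6.66 lies in the region where C₂O₄²⁻ predominates.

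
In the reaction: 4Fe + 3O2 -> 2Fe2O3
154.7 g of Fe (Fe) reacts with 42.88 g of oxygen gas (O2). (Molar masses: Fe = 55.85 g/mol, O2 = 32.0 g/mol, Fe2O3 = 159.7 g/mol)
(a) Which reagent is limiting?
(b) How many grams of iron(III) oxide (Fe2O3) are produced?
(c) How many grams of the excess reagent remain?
(a) O2, (b) 142.7 g, (c) 54.91 g

Moles of Fe = 154.7 g ÷ 55.85 g/mol = 2.76992 mol
Moles of O2 = 42.88 g ÷ 32.0 g/mol = 1.34 mol
Moles ÷ coefficient: Fe: 2.76992/4 = 0.6925, O2: 1.34/3 = 0.4467
(a) O2 has the smaller value, so O2 is the limiting reagent.
(b) Moles of Fe2O3 = 1.34 mol O2 × (2/3) = 0.893333 mol; mass = 0.893333 mol × 159.7 g/mol = 142.7 g
(c) Fe consumed = 1.34 × (4/3) = 1.78667 mol; remaining = 2.76992 − 1.78667 = 0.983253 mol; mass = 0.983253 mol × 55.85 g/mol = 54.91 g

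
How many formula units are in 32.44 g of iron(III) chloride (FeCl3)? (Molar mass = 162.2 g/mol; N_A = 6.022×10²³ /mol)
Moles = 32.44 g ÷ 162.2 g/mol = 0.2 mol
Formula units = 0.2 mol × 6.022×10²³ /mol = 1.204e+23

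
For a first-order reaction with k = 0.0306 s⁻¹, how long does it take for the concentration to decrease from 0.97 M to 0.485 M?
22.65 s

From ln[A] = ln[A]₀ - k·t: t = ln([A]₀/[A])/k = ln(0.97/0.485)/0.0306 = ln(2.0000)/0.0306 = 0.6931/0.0306 = 22.65 s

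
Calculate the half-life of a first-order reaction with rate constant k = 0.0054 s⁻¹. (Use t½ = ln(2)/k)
128.36 s

t½ = ln(2)/k = 0.6931/0.0054 = 128.36 s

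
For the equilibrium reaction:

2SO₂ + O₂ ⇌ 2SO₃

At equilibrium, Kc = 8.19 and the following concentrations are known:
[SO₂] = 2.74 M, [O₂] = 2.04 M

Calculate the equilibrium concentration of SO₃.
[SO₃] = 11.1997 M

Kc = ([SO₃]^2) / ([SO₂]^2 × [O₂]) = 8.19
[SO₃]^2 = Kc · (reactant terms)/(other product terms) = 8.19 · 15.316 / 1 = 125.43
[SO₃] = (125.43)^(1/2) = 11.1997 M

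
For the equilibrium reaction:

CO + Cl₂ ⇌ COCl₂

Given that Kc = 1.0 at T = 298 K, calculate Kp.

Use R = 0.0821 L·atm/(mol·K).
K_p = 0.0409

Δn = (moles gaseous products) − (moles gaseous reactants) = -1
T = 298 K; RT = 0.0821 × 298 = 24.4658
Kp = Kc·(RT)^Δn = 1.0 × (24.4658)^-1 = 1.0 × 0.0408734 = 0.0409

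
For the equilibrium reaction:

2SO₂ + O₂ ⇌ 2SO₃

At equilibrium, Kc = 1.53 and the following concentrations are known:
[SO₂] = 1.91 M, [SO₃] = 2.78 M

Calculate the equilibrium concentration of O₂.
[O₂] = 1.3846 M

Kc = ([SO₃]^2) / ([SO₂]^2 × [O₂]) = 1.53
[O₂]^1 = (product terms)/(Kc · other reactant terms) = 7.7284 / (1.53 · 3.6481) = 1.3846
[O₂] = 1.3846 M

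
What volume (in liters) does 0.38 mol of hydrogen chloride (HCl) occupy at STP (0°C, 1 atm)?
At STP, 1 mol of gas occupies 22.4 L
Volume = 0.38 mol × 22.4 L/mol = 8.51 L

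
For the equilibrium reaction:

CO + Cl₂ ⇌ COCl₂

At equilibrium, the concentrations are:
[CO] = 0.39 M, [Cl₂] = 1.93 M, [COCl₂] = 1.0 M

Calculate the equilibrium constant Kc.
K_c = 1.3286

Kc = ([COCl₂]) / ([CO] × [Cl₂])
   = ((1.0)) / ((0.39)·(1.93))
   = 1 / 0.7527 = 1.3286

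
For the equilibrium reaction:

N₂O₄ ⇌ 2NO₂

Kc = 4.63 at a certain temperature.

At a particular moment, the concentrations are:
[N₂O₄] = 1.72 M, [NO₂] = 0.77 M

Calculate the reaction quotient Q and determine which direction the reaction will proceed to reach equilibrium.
Q = 0.345, Q < K, reaction proceeds forward (toward products)

Q = ([NO₂]^2) / ([N₂O₄])
  = ((0.77)^2) / ((1.72)) = 0.5929/1.72 = 0.3447
Since Q = 0.3447 < Kc = 4.63, the reaction proceeds forward (toward products) to reach equilibrium.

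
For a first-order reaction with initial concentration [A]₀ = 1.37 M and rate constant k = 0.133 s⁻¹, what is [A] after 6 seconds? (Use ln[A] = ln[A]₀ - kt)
0.6168 M

ln[A] = ln[A]₀ - k·t = ln(1.37) - (0.133)·(6) = 0.3148 - 0.7980 = -0.4832
[A] = e^(-0.4832) = 0.6168 M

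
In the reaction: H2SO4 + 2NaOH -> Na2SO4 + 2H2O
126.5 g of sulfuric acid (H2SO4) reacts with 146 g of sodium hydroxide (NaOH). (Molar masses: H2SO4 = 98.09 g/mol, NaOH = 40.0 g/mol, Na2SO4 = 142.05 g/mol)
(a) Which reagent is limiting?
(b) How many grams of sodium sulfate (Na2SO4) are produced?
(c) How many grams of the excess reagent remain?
(a) H2SO4, (b) 183.2 g, (c) 42.83 g

Moles of H2SO4 = 126.5 g ÷ 98.09 g/mol = 1.28963 mol
Moles of NaOH = 146 g ÷ 40.0 g/mol = 3.65 mol
Moles ÷ coefficient: H2SO4: 1.28963/1 = 1.29, NaOH: 3.65/2 = 1.825
(a) H2SO4 has the smaller value, so H2SO4 is the limiting reagent.
(b) Moles of Na2SO4 = 1.28963 mol H2SO4 × (1/1) = 1.28963 mol; mass = 1.28963 mol × 142.05 g/mol = 183.2 g
(c) NaOH consumed = 1.28963 × (2/1) = 2.57926 mol; remaining = 3.65 − 2.57926 = 1.07074 mol; mass = 1.07074 mol × 40.0 g/mol = 42.83 g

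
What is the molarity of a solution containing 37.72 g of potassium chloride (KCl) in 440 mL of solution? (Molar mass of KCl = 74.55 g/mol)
Moles of KCl = 37.72 g ÷ 74.55 g/mol = 0.505969 mol
Volume = 440 mL = 0.44 L
Molarity = 0.505969 mol ÷ 0.44 L = 1.15 M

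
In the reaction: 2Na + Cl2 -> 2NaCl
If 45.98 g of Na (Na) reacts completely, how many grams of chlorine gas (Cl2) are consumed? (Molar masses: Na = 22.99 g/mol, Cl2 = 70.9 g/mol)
Moles of Na = 45.98 g ÷ 22.99 g/mol = 2 mol
Mole ratio: 1 mol Cl2 / 2 mol Na
Moles of Cl2 = 2 × (1/2) = 1 mol
Mass of Cl2 = 1 mol × 70.9 g/mol = 70.9 g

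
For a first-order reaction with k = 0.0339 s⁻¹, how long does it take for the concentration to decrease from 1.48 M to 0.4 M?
38.59 s

From ln[A] = ln[A]₀ - k·t: t = ln([A]₀/[A])/k = ln(1.48/0.4)/0.0339 = ln(3.7000)/0.0339 = 1.3083/0.0339 = 38.59 s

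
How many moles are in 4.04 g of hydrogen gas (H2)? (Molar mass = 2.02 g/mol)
Moles = 4.04 g ÷ 2.02 g/mol = 2 mol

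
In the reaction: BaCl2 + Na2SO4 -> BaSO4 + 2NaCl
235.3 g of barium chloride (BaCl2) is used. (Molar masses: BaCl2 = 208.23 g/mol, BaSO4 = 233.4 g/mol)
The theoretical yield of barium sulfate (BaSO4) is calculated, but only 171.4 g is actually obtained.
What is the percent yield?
Moles of BaCl2 = 235.3 g ÷ 208.23 g/mol = 1.13 mol
Mole ratio: 1 mol BaSO4 / 1 mol BaCl2
Moles of BaSO4 = 1.13 × (1/1) = 1.13 mol
Theoretical yield = 1.13 mol × 233.4 g/mol = 263.74 g
Actual yield = 171.4 g
Percent yield = (171.4 / 263.74) × 100% = 65.0%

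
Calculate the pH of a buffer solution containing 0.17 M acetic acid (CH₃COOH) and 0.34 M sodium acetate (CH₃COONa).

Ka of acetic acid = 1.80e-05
pH = 5.05

pKa = -log(1.80e-05) = 4.74. pH = pKa + log([A⁻]/[HA]) = 4.74 + log(0.34/0.17)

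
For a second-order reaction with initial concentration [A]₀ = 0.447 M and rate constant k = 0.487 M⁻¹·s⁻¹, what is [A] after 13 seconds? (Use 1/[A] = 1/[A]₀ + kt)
0.1167 M

1/[A] = 1/[A]₀ + k·t = 1/0.447 + (0.487)·(13) = 2.2371 + 6.3310 = 8.5681
[A] = 1/8.5681 = 0.1167 M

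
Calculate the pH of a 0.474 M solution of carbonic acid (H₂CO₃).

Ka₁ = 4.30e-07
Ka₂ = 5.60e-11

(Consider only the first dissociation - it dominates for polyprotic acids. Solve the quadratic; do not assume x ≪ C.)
pH = 3.35

x² + Ka₁·x − Ka₁·C = 0 with Ka₁ = 4.30e-07, C = 0.474.
x = (−Ka₁ + √(Ka₁² + 4·Ka₁·C))/2 = 4.5125e-04 M, so pH = 3.35.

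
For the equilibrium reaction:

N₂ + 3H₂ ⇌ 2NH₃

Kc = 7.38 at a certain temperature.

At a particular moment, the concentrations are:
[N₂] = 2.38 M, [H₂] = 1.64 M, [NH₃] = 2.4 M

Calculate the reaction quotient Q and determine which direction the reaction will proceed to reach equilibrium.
Q = 0.549, Q < K, reaction proceeds forward (toward products)

Q = ([NH₃]^2) / ([N₂] × [H₂]^3)
  = ((2.4)^2) / ((2.38)·(1.64)^3) = 5.76/10.498 = 0.5487
Since Q = 0.5487 < Kc = 7.38, the reaction proceeds forward (toward products) to reach equilibrium.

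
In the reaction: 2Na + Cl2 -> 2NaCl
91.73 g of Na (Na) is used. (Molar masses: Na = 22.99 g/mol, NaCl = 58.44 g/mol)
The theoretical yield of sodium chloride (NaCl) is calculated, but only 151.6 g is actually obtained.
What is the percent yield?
Moles of Na = 91.73 g ÷ 22.99 g/mol = 3.99 mol
Mole ratio: 2 mol NaCl / 2 mol Na
Moles of NaCl = 3.99 × (2/2) = 3.99 mol
Theoretical yield = 3.99 mol × 58.44 g/mol = 233.18 g
Actual yield = 151.6 g
Percent yield = (151.6 / 233.18) × 100% = 65.0%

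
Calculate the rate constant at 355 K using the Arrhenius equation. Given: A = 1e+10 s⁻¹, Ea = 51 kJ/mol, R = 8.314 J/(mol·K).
3.13e+02 s⁻¹

k = A·exp(-Ea/(R·T)) = 1e+10·exp(-51000/(8.314·355)) = 1e+10·exp(-17.2795) = 1e+10·3.1304e-08 = 3.13e+02 s⁻¹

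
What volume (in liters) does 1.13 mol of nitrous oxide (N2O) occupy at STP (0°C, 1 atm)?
At STP, 1 mol of gas occupies 22.4 L
Volume = 1.13 mol × 22.4 L/mol = 25.31 L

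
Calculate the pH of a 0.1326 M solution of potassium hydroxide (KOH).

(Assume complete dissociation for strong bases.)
pH = 13.12

[OH⁻] = 0.1326 M for strong base. pOH = -log[OH⁻] = 0.88, pH = 14 - pOH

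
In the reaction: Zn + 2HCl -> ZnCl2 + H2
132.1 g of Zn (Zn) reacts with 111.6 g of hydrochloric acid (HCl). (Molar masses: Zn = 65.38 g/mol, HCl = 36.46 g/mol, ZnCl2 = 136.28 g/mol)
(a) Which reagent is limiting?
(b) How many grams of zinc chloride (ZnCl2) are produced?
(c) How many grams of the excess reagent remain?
(a) HCl, (b) 208.6 g, (c) 32.04 g

Moles of Zn = 132.1 g ÷ 65.38 g/mol = 2.0205 mol
Moles of HCl = 111.6 g ÷ 36.46 g/mol = 3.06089 mol
Moles ÷ coefficient: Zn: 2.0205/1 = 2.02, HCl: 3.06089/2 = 1.53
(a) HCl has the smaller value, so HCl is the limiting reagent.
(b) Moles of ZnCl2 = 3.06089 mol HCl × (1/2) = 1.53044 mol; mass = 1.53044 mol × 136.28 g/mol = 208.6 g
(c) Zn consumed = 3.06089 × (1/2) = 1.53044 mol; remaining = 2.0205 − 1.53044 = 0.490051 mol; mass = 0.490051 mol × 65.38 g/mol = 32.04 g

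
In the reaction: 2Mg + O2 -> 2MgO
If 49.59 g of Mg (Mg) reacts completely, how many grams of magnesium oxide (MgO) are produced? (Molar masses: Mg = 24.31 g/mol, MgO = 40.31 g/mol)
Moles of Mg = 49.59 g ÷ 24.31 g/mol = 2.0399 mol
Mole ratio: 2 mol MgO / 2 mol Mg
Moles of MgO = 2.0399 × (2/2) = 2.0399 mol
Mass of MgO = 2.0399 mol × 40.31 g/mol = 82.23 g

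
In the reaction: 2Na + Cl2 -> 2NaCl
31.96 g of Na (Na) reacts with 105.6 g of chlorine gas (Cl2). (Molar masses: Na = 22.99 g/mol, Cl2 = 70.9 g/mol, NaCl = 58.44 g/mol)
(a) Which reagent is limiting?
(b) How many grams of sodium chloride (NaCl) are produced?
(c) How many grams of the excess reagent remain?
(a) Na, (b) 81.24 g, (c) 56.32 g

Moles of Na = 31.96 g ÷ 22.99 g/mol = 1.39017 mol
Moles of Cl2 = 105.6 g ÷ 70.9 g/mol = 1.48942 mol
Moles ÷ coefficient: Na: 1.39017/2 = 0.6951, Cl2: 1.48942/1 = 1.489
(a) Na has the smaller value, so Na is the limiting reagent.
(b) Moles of NaCl = 1.39017 mol Na × (2/2) = 1.39017 mol; mass = 1.39017 mol × 58.44 g/mol = 81.24 g
(c) Cl2 consumed = 1.39017 × (1/2) = 0.695085 mol; remaining = 1.48942 − 0.695085 = 0.794337 mol; mass = 0.794337 mol × 70.9 g/mol = 56.32 g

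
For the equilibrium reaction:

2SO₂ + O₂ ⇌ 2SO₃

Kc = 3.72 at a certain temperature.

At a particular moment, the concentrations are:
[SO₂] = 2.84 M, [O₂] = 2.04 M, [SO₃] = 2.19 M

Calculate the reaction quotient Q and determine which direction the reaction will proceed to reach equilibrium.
Q = 0.291, Q < K, reaction proceeds forward (toward products)

Q = ([SO₃]^2) / ([SO₂]^2 × [O₂])
  = ((2.19)^2) / ((2.84)^2·(2.04)) = 4.7961/16.454 = 0.2915
Since Q = 0.2915 < Kc = 3.72, the reaction proceeds forward (toward products) to reach equilibrium.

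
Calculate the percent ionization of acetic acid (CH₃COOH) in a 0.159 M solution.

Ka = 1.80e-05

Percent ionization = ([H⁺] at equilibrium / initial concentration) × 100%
Percent ionization = 1.06%

Let x = [H⁺]. Ka = x²/(C - x) ⇒ x² + (1.80e-05)x - (1.80e-05)(0.159) = 0. x = 1.6828e-03. Percent = (1.6828e-03/0.159) × 100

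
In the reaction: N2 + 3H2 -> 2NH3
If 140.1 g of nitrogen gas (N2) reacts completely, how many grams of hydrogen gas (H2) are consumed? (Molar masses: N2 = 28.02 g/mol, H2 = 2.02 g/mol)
Moles of N2 = 140.1 g ÷ 28.02 g/mol = 5 mol
Mole ratio: 3 mol H2 / 1 mol N2
Moles of H2 = 5 × (3/1) = 15 mol
Mass of H2 = 15 mol × 2.02 g/mol = 30.3 g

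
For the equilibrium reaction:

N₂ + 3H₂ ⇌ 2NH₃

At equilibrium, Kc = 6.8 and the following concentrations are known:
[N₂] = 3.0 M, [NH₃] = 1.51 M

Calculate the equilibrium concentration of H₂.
[H₂] = 0.4817 M

Kc = ([NH₃]^2) / ([N₂] × [H₂]^3) = 6.8
[H₂]^3 = (product terms)/(Kc · other reactant terms) = 2.2801 / (6.8 · 3) = 0.11177
[H₂] = (0.11177)^(1/3) = 0.4817 M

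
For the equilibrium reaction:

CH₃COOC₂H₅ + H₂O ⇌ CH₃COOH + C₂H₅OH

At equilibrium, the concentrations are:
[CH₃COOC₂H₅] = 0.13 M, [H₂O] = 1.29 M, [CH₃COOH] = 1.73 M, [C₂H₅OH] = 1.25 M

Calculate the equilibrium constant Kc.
K_c = 12.8951

Kc = ([CH₃COOH] × [C₂H₅OH]) / ([CH₃COOC₂H₅] × [H₂O])
   = ((1.73)·(1.25)) / ((0.13)·(1.29))
   = 2.1625 / 0.1677 = 12.8951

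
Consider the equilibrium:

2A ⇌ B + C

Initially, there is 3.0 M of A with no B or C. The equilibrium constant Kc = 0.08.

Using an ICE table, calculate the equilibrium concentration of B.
[B] = 0.542 M

ICE: [A] = 3.0 − 2x, [B] = [C] = x.
Kc = x²/(3.0 − 2x)² = 0.08 ⇒ √Kc = x/(3.0 − 2x).
x = √0.08·3.0/(1 + 2√0.08) = 0.28284·3.0/1.5657 = 0.54195.
[B] = x = 0.542 M.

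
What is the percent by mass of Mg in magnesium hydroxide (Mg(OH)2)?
Mass of Mg in formula = 24.31 × 1 = 24.31 g/mol
Molar mass = 58.33 g/mol
% Mg = (24.31/58.33) × 100% = 41.68%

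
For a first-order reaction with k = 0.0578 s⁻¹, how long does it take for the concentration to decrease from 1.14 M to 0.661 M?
9.43 s

From ln[A] = ln[A]₀ - k·t: t = ln([A]₀/[A])/k = ln(1.14/0.661)/0.0578 = ln(1.7247)/0.0578 = 0.5450/0.0578 = 9.43 s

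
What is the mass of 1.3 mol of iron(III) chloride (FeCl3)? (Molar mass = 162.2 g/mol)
Mass = 1.3 mol × 162.2 g/mol = 210.9 g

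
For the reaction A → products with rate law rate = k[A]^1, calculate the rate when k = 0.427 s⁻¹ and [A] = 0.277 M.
0.1183 M/s

rate = k·[A]^1 = 0.427·(0.277)^1 = 0.427·0.277 = 0.1183 M/s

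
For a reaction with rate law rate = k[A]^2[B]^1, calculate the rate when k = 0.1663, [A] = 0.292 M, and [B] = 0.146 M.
0.00207 M/s

rate = k·[A]^2·[B]^1 = 0.1663·(0.292)^2·(0.146)^1 = 0.1663·0.085264·0.146 = 0.00207 M/s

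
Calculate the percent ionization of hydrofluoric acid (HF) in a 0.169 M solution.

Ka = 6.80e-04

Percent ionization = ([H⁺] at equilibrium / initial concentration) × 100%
Percent ionization = 6.15%

Let x = [H⁺]. Ka = x²/(C - x) ⇒ x² + (6.80e-04)x - (6.80e-04)(0.169) = 0. x = 1.0385e-02. Percent = (1.0385e-02/0.169) × 100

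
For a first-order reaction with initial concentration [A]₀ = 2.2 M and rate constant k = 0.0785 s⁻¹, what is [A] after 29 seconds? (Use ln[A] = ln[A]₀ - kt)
0.2258 M

ln[A] = ln[A]₀ - k·t = ln(2.2) - (0.0785)·(29) = 0.7885 - 2.2765 = -1.4880
[A] = e^(-1.4880) = 0.2258 M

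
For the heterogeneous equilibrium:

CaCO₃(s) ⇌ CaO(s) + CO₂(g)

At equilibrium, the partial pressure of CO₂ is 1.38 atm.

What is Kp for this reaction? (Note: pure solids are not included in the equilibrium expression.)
K_p = 1.38

Solids (CaCO₃, CaO) have activity 1 and are excluded.
Kp = P(CO₂) = 1.38.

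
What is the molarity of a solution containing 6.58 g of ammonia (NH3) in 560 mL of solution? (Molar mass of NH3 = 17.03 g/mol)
Moles of NH3 = 6.58 g ÷ 17.03 g/mol = 0.386377 mol
Volume = 560 mL = 0.56 L
Molarity = 0.386377 mol ÷ 0.56 L = 0.69 M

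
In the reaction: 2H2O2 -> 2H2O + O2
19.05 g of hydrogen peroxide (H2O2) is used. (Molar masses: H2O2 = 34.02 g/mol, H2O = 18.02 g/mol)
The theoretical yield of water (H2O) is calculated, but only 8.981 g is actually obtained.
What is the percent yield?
Moles of H2O2 = 19.05 g ÷ 34.02 g/mol = 0.559965 mol
Mole ratio: 2 mol H2O / 2 mol H2O2
Moles of H2O = 0.559965 × (2/2) = 0.559965 mol
Theoretical yield = 0.559965 mol × 18.02 g/mol = 10.091 g
Actual yield = 8.981 g
Percent yield = (8.981 / 10.091) × 100% = 89.0%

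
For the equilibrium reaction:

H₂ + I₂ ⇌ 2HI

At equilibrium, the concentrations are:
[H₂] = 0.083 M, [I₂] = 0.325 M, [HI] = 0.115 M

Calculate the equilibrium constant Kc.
K_c = 0.4903

Kc = ([HI]^2) / ([H₂] × [I₂])
   = ((0.115)^2) / ((0.083)·(0.325))
   = 0.013225 / 0.026975 = 0.4903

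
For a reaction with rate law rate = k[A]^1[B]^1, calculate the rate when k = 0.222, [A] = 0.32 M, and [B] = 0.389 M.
0.02763 M/s

rate = k·[A]^1·[B]^1 = 0.222·(0.32)^1·(0.389)^1 = 0.222·0.32·0.389 = 0.02763 M/s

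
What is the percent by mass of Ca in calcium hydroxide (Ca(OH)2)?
Mass of Ca in formula = 40.08 × 1 = 40.08 g/mol
Molar mass = 74.1 g/mol
% Ca = (40.08/74.1) × 100% = 54.09%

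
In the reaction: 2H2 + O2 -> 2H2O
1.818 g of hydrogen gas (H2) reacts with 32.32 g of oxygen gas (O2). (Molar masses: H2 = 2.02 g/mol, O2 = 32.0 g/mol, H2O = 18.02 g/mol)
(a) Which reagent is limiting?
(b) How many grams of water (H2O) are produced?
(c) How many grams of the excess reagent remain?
(a) H2, (b) 16.22 g, (c) 17.92 g

Moles of H2 = 1.818 g ÷ 2.02 g/mol = 0.9 mol
Moles of O2 = 32.32 g ÷ 32.0 g/mol = 1.01 mol
Moles ÷ coefficient: H2: 0.9/2 = 0.45, O2: 1.01/1 = 1.01
(a) H2 has the smaller value, so H2 is the limiting reagent.
(b) Moles of H2O = 0.9 mol H2 × (2/2) = 0.9 mol; mass = 0.9 mol × 18.02 g/mol = 16.22 g
(c) O2 consumed = 0.9 × (1/2) = 0.45 mol; remaining = 1.01 − 0.45 = 0.56 mol; mass = 0.56 mol × 32.0 g/mol = 17.92 g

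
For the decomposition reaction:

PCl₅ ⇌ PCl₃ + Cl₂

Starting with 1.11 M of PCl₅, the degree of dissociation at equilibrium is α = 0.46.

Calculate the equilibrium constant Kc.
K_c = 0.4350

x = α·[A]₀ = 0.46 × 1.11 = 0.5106 M dissociated.
At eq: [PCl₅] = 1.11 − 0.5106 = 0.5994 M; [PCl₃] = [Cl₂] = x = 0.5106 M.
Kc = [PCl₃][Cl₂]/[PCl₅] = (0.5106)²/0.5994 = 0.435.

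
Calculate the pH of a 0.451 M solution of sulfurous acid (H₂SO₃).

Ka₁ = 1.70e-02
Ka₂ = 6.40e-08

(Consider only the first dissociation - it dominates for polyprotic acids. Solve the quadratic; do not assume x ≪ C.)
pH = 1.10

x² + Ka₁·x − Ka₁·C = 0 with Ka₁ = 1.70e-02, C = 0.451.
x = (−Ka₁ + √(Ka₁² + 4·Ka₁·C))/2 = 7.9473e-02 M, so pH = 1.10.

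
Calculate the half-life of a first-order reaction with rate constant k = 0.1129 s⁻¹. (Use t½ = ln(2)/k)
6.14 s

t½ = ln(2)/k = 0.6931/0.1129 = 6.14 s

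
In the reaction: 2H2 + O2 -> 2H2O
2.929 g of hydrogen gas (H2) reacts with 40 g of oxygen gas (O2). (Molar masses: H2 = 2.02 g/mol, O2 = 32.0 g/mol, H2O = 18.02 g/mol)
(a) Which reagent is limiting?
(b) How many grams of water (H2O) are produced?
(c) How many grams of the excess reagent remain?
(a) H2, (b) 26.13 g, (c) 16.8 g

Moles of H2 = 2.929 g ÷ 2.02 g/mol = 1.45 mol
Moles of O2 = 40 g ÷ 32.0 g/mol = 1.25 mol
Moles ÷ coefficient: H2: 1.45/2 = 0.725, O2: 1.25/1 = 1.25
(a) H2 has the smaller value, so H2 is the limiting reagent.
(b) Moles of H2O = 1.45 mol H2 × (2/2) = 1.45 mol; mass = 1.45 mol × 18.02 g/mol = 26.13 g
(c) O2 consumed = 1.45 × (1/2) = 0.725 mol; remaining = 1.25 − 0.725 = 0.525 mol; mass = 0.525 mol × 32.0 g/mol = 16.8 g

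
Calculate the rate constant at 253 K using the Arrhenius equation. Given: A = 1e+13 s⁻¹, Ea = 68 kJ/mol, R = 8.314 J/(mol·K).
9.12e-02 s⁻¹

k = A·exp(-Ea/(R·T)) = 1e+13·exp(-68000/(8.314·253)) = 1e+13·exp(-32.3280) = 1e+13·9.1231e-15 = 9.12e-02 s⁻¹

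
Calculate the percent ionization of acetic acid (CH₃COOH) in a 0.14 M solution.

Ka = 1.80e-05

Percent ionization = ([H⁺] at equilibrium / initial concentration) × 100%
Percent ionization = 1.13%

Let x = [H⁺]. Ka = x²/(C - x) ⇒ x² + (1.80e-05)x - (1.80e-05)(0.14) = 0. x = 1.5785e-03. Percent = (1.5785e-03/0.14) × 100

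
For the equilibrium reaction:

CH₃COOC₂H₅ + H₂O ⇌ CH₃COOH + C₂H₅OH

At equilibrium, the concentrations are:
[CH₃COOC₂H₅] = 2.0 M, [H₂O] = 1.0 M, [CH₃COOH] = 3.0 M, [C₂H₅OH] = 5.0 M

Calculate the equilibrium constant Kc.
K_c = 7.5000

Kc = ([CH₃COOH] × [C₂H₅OH]) / ([CH₃COOC₂H₅] × [H₂O])
   = ((3.0)·(5.0)) / ((2.0)·(1.0))
   = 15 / 2 = 7.5000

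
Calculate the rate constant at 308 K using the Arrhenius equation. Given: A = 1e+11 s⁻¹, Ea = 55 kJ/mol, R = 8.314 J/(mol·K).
4.70e+01 s⁻¹

k = A·exp(-Ea/(R·T)) = 1e+11·exp(-55000/(8.314·308)) = 1e+11·exp(-21.4784) = 1e+11·4.6995e-10 = 4.70e+01 s⁻¹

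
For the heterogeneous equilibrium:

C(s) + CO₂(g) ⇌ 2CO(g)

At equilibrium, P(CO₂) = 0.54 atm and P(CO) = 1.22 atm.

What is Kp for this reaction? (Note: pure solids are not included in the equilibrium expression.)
K_p = 2.756

Solid C is excluded.
Kp = P(CO)²/P(CO₂) = (1.22)²/0.54 = 1.488/0.54 = 2.756.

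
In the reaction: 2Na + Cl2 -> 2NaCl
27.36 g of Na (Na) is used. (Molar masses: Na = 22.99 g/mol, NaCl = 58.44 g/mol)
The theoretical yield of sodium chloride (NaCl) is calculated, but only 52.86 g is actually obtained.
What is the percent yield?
Moles of Na = 27.36 g ÷ 22.99 g/mol = 1.19008 mol
Mole ratio: 2 mol NaCl / 2 mol Na
Moles of NaCl = 1.19008 × (2/2) = 1.19008 mol
Theoretical yield = 1.19008 mol × 58.44 g/mol = 69.548 g
Actual yield = 52.86 g
Percent yield = (52.86 / 69.548) × 100% = 76.0%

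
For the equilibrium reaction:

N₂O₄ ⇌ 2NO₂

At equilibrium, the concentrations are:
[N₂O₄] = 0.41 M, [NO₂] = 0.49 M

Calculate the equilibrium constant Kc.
K_c = 0.5856

Kc = ([NO₂]^2) / ([N₂O₄])
   = ((0.49)^2) / ((0.41))
   = 0.2401 / 0.41 = 0.5856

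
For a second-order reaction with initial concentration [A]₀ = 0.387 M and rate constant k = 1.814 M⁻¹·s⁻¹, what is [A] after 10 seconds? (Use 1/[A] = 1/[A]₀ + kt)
0.0483 M

1/[A] = 1/[A]₀ + k·t = 1/0.387 + (1.814)·(10) = 2.5840 + 18.1400 = 20.7240
[A] = 1/20.7240 = 0.0483 M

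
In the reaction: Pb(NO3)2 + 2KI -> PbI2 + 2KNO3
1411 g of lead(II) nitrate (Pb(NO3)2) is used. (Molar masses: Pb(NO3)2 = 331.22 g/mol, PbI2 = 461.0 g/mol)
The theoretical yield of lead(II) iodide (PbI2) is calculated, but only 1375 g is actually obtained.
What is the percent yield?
Moles of Pb(NO3)2 = 1411 g ÷ 331.22 g/mol = 4.26001 mol
Mole ratio: 1 mol PbI2 / 1 mol Pb(NO3)2
Moles of PbI2 = 4.26001 × (1/1) = 4.26001 mol
Theoretical yield = 4.26001 mol × 461.0 g/mol = 1963.9 g
Actual yield = 1375 g
Percent yield = (1375 / 1963.9) × 100% = 70.0%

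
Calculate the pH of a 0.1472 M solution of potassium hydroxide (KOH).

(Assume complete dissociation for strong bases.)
pH = 13.17

[OH⁻] = 0.1472 M for strong base. pOH = -log[OH⁻] = 0.83, pH = 14 - pOH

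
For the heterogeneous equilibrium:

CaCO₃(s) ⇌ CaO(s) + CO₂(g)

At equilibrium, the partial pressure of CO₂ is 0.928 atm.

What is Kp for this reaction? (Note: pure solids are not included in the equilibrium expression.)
K_p = 0.928

Solids (CaCO₃, CaO) have activity 1 and are excluded.
Kp = P(CO₂) = 0.928.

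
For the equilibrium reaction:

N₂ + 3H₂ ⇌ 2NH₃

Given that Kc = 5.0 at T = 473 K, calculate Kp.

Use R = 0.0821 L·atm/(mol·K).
K_p = 0.0033

Δn = (moles gaseous products) − (moles gaseous reactants) = -2
T = 473 K; RT = 0.0821 × 473 = 38.8333
Kp = Kc·(RT)^Δn = 5.0 × (38.8333)^-2 = 5.0 × 0.000663119 = 0.0033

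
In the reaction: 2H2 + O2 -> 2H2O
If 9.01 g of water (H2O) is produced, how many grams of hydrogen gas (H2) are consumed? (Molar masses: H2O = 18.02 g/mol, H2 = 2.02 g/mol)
Moles of H2O = 9.01 g ÷ 18.02 g/mol = 0.5 mol
Mole ratio: 2 mol H2 / 2 mol H2O
Moles of H2 = 0.5 × (2/2) = 0.5 mol
Mass of H2 = 0.5 mol × 2.02 g/mol = 1.01 g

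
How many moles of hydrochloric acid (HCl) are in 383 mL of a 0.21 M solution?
Moles = Molarity × Volume (L)
Moles = 0.21 M × 0.383 L = 0.08043 mol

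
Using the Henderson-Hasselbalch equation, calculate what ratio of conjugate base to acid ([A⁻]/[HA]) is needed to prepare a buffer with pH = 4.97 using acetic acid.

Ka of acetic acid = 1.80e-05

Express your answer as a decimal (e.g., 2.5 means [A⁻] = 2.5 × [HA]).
[A⁻]/[HA] = 1.680

pKa = −log(1.80e-05) = 4.7447. pH = pKa + log([A⁻]/[HA]). 4.97 = 4.7447 + log(ratio). log(ratio) = 4.97 − 4.7447 = 0.2253. ratio = 10^(0.2253) = 1.680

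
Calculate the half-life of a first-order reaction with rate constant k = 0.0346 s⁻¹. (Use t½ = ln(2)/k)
20.03 s

t½ = ln(2)/k = 0.6931/0.0346 = 20.03 s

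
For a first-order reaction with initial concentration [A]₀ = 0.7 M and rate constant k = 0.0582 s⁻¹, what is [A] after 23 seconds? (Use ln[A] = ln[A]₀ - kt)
0.1835 M

ln[A] = ln[A]₀ - k·t = ln(0.7) - (0.0582)·(23) = -0.3567 - 1.3386 = -1.6953
[A] = e^(-1.6953) = 0.1835 M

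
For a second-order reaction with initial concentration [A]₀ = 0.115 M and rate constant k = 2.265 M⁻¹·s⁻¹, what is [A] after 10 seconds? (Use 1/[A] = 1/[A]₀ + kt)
0.0319 M

1/[A] = 1/[A]₀ + k·t = 1/0.115 + (2.265)·(10) = 8.6957 + 22.6500 = 31.3457
[A] = 1/31.3457 = 0.0319 M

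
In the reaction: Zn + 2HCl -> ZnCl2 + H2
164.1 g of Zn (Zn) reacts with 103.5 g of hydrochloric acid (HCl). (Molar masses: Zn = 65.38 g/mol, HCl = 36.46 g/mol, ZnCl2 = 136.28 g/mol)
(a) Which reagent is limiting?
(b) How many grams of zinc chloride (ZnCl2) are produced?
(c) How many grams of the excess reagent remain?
(a) HCl, (b) 193.4 g, (c) 71.3 g

Moles of Zn = 164.1 g ÷ 65.38 g/mol = 2.50994 mol
Moles of HCl = 103.5 g ÷ 36.46 g/mol = 2.83873 mol
Moles ÷ coefficient: Zn: 2.50994/1 = 2.51, HCl: 2.83873/2 = 1.419
(a) HCl has the smaller value, so HCl is the limiting reagent.
(b) Moles of ZnCl2 = 2.83873 mol HCl × (1/2) = 1.41936 mol; mass = 1.41936 mol × 136.28 g/mol = 193.4 g
(c) Zn consumed = 2.83873 × (1/2) = 1.41936 mol; remaining = 2.50994 − 1.41936 = 1.09058 mol; mass = 1.09058 mol × 65.38 g/mol = 71.3 g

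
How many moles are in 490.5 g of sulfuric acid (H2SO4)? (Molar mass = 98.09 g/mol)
Moles = 490.5 g ÷ 98.09 g/mol = 5.001 mol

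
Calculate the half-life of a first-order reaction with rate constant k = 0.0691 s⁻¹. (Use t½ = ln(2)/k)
10.03 s

t½ = ln(2)/k = 0.6931/0.0691 = 10.03 s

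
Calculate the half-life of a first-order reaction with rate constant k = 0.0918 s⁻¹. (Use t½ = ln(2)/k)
7.55 s

t½ = ln(2)/k = 0.6931/0.0918 = 7.55 s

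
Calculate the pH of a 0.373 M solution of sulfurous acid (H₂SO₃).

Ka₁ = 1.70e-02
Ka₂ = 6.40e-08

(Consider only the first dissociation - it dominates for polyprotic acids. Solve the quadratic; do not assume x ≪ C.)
pH = 1.15

x² + Ka₁·x − Ka₁·C = 0 with Ka₁ = 1.70e-02, C = 0.373.
x = (−Ka₁ + √(Ka₁² + 4·Ka₁·C))/2 = 7.1583e-02 M, so pH = 1.15.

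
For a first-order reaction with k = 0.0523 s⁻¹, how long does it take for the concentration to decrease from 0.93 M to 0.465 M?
13.25 s

From ln[A] = ln[A]₀ - k·t: t = ln([A]₀/[A])/k = ln(0.93/0.465)/0.0523 = ln(2.0000)/0.0523 = 0.6931/0.0523 = 13.25 s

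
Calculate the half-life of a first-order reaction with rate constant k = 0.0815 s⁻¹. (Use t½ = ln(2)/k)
8.50 s

t½ = ln(2)/k = 0.6931/0.0815 = 8.50 s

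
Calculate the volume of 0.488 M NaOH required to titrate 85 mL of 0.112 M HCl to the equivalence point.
V_{base} = 19.5 mL

At equivalence: moles acid = moles base.
moles HCl = 0.112 M × 0.085 L = 0.00952 mol
V_NaOH = 0.00952 mol ÷ 0.488 M = 0.01951 L = 19.5 mL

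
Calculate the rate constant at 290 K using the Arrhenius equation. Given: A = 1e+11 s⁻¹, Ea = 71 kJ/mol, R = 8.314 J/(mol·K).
1.63e-02 s⁻¹

k = A·exp(-Ea/(R·T)) = 1e+11·exp(-71000/(8.314·290)) = 1e+11·exp(-29.4476) = 1e+11·1.6258e-13 = 1.63e-02 s⁻¹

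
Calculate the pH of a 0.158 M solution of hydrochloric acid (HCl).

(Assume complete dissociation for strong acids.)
pH = 0.80

[H⁺] = 0.158 M for strong acid. pH = -log[H⁺] = -log(0.158)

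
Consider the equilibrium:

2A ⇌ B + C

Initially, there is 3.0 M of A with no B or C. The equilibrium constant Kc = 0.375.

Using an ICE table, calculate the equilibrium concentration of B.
[B] = 0.826 M

ICE: [A] = 3.0 − 2x, [B] = [C] = x.
Kc = x²/(3.0 − 2x)² = 0.375 ⇒ √Kc = x/(3.0 − 2x).
x = √0.375·3.0/(1 + 2√0.375) = 0.61237·3.0/2.2247 = 0.82577.
[B] = x = 0.826 M.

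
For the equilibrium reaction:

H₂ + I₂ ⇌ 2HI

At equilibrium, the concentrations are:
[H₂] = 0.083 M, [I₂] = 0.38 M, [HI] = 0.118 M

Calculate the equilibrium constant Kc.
K_c = 0.4415

Kc = ([HI]^2) / ([H₂] × [I₂])
   = ((0.118)^2) / ((0.083)·(0.38))
   = 0.013924 / 0.03154 = 0.4415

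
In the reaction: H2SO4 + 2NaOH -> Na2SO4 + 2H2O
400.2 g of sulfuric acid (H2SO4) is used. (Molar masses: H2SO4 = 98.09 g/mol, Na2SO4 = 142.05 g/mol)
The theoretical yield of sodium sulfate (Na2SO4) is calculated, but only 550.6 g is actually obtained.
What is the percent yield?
Moles of H2SO4 = 400.2 g ÷ 98.09 g/mol = 4.07993 mol
Mole ratio: 1 mol Na2SO4 / 1 mol H2SO4
Moles of Na2SO4 = 4.07993 × (1/1) = 4.07993 mol
Theoretical yield = 4.07993 mol × 142.05 g/mol = 579.55 g
Actual yield = 550.6 g
Percent yield = (550.6 / 579.55) × 100% = 95.0%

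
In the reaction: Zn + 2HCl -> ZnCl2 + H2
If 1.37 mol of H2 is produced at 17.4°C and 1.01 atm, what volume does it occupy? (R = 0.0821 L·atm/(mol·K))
T = 17.4°C + 273.15 = 290.55 K
V = nRT/P = (1.37 × 0.0821 × 290.55) / 1.01
V = 32.36 L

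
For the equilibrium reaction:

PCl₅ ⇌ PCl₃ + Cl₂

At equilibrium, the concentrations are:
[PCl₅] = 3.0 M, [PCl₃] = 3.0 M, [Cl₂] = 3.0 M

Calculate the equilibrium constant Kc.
K_c = 3.0000

Kc = ([PCl₃] × [Cl₂]) / ([PCl₅])
   = ((3.0)·(3.0)) / ((3.0))
   = 9 / 3 = 3.0000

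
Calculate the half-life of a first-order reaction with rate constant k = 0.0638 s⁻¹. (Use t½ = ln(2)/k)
10.86 s

t½ = ln(2)/k = 0.6931/0.0638 = 10.86 s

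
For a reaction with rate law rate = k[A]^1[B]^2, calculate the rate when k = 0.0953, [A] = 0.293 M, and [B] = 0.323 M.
0.002913 M/s

rate = k·[A]^1·[B]^2 = 0.0953·(0.293)^1·(0.323)^2 = 0.0953·0.293·0.104329 = 0.002913 M/s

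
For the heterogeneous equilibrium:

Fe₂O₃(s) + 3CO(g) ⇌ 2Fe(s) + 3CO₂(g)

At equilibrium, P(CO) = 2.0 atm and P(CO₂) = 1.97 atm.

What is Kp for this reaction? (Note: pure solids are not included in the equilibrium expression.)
K_p = 0.956

Solids (Fe₂O₃, Fe) are excluded.
Kp = P(CO₂)³/P(CO)³ = (1.97)³/(2.0)³ = 7.645/8 = 0.956.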